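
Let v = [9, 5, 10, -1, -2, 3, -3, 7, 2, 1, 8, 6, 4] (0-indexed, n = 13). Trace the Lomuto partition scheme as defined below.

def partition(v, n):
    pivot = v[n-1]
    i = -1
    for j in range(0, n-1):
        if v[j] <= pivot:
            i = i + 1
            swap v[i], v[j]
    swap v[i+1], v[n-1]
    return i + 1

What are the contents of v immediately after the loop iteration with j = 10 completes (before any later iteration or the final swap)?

pivot=4, i=-1
j=0: 9>4, skip
j=1: 5>4, skip
j=2: 10>4, skip
j=3: -1≤4, i=0, swap(0,3) ⇒ [-1, 5, 10, 9, -2, 3, -3, 7, 2, 1, 8, 6, 4]
j=4: -2≤4, i=1, swap(1,4) ⇒ [-1, -2, 10, 9, 5, 3, -3, 7, 2, 1, 8, 6, 4]
j=5: 3≤4, i=2, swap(2,5) ⇒ [-1, -2, 3, 9, 5, 10, -3, 7, 2, 1, 8, 6, 4]
j=6: -3≤4, i=3, swap(3,6) ⇒ [-1, -2, 3, -3, 5, 10, 9, 7, 2, 1, 8, 6, 4]
j=7: 7>4, skip
j=8: 2≤4, i=4, swap(4,8) ⇒ [-1, -2, 3, -3, 2, 10, 9, 7, 5, 1, 8, 6, 4]
j=9: 1≤4, i=5, swap(5,9) ⇒ [-1, -2, 3, -3, 2, 1, 9, 7, 5, 10, 8, 6, 4]
j=10: 8>4, skip
(after j=10) v = [-1, -2, 3, -3, 2, 1, 9, 7, 5, 10, 8, 6, 4]

[-1, -2, 3, -3, 2, 1, 9, 7, 5, 10, 8, 6, 4]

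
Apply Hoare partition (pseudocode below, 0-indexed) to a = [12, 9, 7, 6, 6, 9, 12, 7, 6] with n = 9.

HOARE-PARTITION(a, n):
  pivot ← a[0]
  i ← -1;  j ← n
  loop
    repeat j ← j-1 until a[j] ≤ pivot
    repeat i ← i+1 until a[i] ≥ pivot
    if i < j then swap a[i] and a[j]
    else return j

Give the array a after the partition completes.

pivot=12
j stops at 8 (6), i stops at 0 (12); swap ⇒ [6, 9, 7, 6, 6, 9, 12, 7, 12]
j stops at 7 (7), i stops at 6 (12); swap ⇒ [6, 9, 7, 6, 6, 9, 7, 12, 12]
j stops at 6, i stops at 7; i≥j ⇒ return 6. a=[6, 9, 7, 6, 6, 9, 7, 12, 12]

[6, 9, 7, 6, 6, 9, 7, 12, 12]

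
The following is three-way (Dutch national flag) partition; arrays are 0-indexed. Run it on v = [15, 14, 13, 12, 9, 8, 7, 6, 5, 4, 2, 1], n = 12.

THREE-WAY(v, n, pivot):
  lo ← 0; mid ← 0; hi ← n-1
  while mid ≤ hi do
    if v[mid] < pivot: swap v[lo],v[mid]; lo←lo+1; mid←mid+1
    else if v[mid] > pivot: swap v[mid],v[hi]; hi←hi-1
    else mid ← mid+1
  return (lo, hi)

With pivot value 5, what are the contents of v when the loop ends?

[1, 2, 4, 5, 8, 7, 6, 9, 12, 13, 14, 15]

lo=0 mid=0 hi=11
15>5: swap(0,11), hi=10 ⇒ [1, 14, 13, 12, 9, 8, 7, 6, 5, 4, 2, 15]
1<5: swap(0,0), lo=1 mid=1 ⇒ [1, 14, 13, 12, 9, 8, 7, 6, 5, 4, 2, 15]
14>5: swap(1,10), hi=9 ⇒ [1, 2, 13, 12, 9, 8, 7, 6, 5, 4, 14, 15]
2<5: swap(1,1), lo=2 mid=2 ⇒ [1, 2, 13, 12, 9, 8, 7, 6, 5, 4, 14, 15]
13>5: swap(2,9), hi=8 ⇒ [1, 2, 4, 12, 9, 8, 7, 6, 5, 13, 14, 15]
4<5: swap(2,2), lo=3 mid=3 ⇒ [1, 2, 4, 12, 9, 8, 7, 6, 5, 13, 14, 15]
12>5: swap(3,8), hi=7 ⇒ [1, 2, 4, 5, 9, 8, 7, 6, 12, 13, 14, 15]
5=5: mid=4
9>5: swap(4,7), hi=6 ⇒ [1, 2, 4, 5, 6, 8, 7, 9, 12, 13, 14, 15]
6>5: swap(4,6), hi=5 ⇒ [1, 2, 4, 5, 7, 8, 6, 9, 12, 13, 14, 15]
7>5: swap(4,5), hi=4 ⇒ [1, 2, 4, 5, 8, 7, 6, 9, 12, 13, 14, 15]
8>5: swap(4,4), hi=3 ⇒ [1, 2, 4, 5, 8, 7, 6, 9, 12, 13, 14, 15]
done. lo=3 hi=3; v=[1, 2, 4, 5, 8, 7, 6, 9, 12, 13, 14, 15]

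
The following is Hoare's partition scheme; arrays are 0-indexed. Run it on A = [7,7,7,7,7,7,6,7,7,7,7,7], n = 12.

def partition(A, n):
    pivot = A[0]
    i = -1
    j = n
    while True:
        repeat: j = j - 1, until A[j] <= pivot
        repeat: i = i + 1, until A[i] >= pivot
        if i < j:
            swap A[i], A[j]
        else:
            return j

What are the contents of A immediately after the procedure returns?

[7,7,7,7,7,6,7,7,7,7,7,7]

pivot=7
j stops at 11 (7), i stops at 0 (7); swap ⇒ [7,7,7,7,7,7,6,7,7,7,7,7]
j stops at 10 (7), i stops at 1 (7); swap ⇒ [7,7,7,7,7,7,6,7,7,7,7,7]
j stops at 9 (7), i stops at 2 (7); swap ⇒ [7,7,7,7,7,7,6,7,7,7,7,7]
j stops at 8 (7), i stops at 3 (7); swap ⇒ [7,7,7,7,7,7,6,7,7,7,7,7]
j stops at 7 (7), i stops at 4 (7); swap ⇒ [7,7,7,7,7,7,6,7,7,7,7,7]
j stops at 6 (6), i stops at 5 (7); swap ⇒ [7,7,7,7,7,6,7,7,7,7,7,7]
j stops at 5, i stops at 6; i≥j ⇒ return 5. A=[7,7,7,7,7,6,7,7,7,7,7,7]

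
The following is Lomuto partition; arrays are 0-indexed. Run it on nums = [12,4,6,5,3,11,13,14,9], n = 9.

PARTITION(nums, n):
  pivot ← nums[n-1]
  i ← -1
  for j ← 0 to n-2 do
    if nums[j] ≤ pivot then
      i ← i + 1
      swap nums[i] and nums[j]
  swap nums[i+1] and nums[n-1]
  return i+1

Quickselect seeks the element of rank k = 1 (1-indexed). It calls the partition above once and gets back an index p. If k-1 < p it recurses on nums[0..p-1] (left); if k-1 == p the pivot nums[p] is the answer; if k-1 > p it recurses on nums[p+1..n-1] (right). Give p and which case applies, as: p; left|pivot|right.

pivot = nums[8] = 9; i = -1
j=0: nums[0]=12 > 9 → no swap
j=1: nums[1]=4 ≤ 9 → i=0, swap nums[0],nums[1] → [4,12,6,5,3,11,13,14,9]
j=2: nums[2]=6 ≤ 9 → i=1, swap nums[1],nums[2] → [4,6,12,5,3,11,13,14,9]
j=3: nums[3]=5 ≤ 9 → i=2, swap nums[2],nums[3] → [4,6,5,12,3,11,13,14,9]
j=4: nums[4]=3 ≤ 9 → i=3, swap nums[3],nums[4] → [4,6,5,3,12,11,13,14,9]
j=5: nums[5]=11 > 9 → no swap
j=6: nums[6]=13 > 9 → no swap
j=7: nums[7]=14 > 9 → no swap
final swap nums[4],nums[8] → [4,6,5,3,9,11,13,14,12]; return 4
p = 4; k-1 = 0 < 4 ⇒ left

4; left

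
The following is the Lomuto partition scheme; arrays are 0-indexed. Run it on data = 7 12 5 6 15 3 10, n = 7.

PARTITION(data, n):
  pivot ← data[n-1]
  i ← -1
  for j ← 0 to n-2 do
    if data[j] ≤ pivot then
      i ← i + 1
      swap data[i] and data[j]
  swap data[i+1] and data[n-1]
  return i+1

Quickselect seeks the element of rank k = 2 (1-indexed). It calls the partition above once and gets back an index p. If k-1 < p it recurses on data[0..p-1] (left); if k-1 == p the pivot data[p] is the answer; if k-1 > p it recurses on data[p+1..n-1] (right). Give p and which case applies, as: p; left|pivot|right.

4; left

pivot = data[6] = 10; i = -1
j=0: data[0]=7 ≤ 10 → i=0, swap data[0],data[0] (no change) → 7 12 5 6 15 3 10
j=1: data[1]=12 > 10 → no swap
j=2: data[2]=5 ≤ 10 → i=1, swap data[1],data[2] → 7 5 12 6 15 3 10
j=3: data[3]=6 ≤ 10 → i=2, swap data[2],data[3] → 7 5 6 12 15 3 10
j=4: data[4]=15 > 10 → no swap
j=5: data[5]=3 ≤ 10 → i=3, swap data[3],data[5] → 7 5 6 3 15 12 10
final swap data[4],data[6] → 7 5 6 3 10 12 15; return 4
p = 4; k-1 = 1 < 4 ⇒ left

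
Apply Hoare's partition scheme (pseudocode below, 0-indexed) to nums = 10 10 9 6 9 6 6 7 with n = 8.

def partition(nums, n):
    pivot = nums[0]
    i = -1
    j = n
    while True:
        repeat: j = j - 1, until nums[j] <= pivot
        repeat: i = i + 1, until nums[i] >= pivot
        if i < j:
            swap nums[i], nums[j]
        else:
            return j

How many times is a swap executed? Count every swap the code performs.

pivot = nums[0] = 10; i = -1, j = 8
j→7 (nums[7]=7≤10), i→0 (nums[0]=10≥10); i<j, swap → 7 10 9 6 9 6 6 10
j→6 (nums[6]=6≤10), i→1 (nums[1]=10≥10); i<j, swap → 7 6 9 6 9 6 10 10
j→5, i→6; i≥j, return j=5. nums = 7 6 9 6 9 6 10 10

2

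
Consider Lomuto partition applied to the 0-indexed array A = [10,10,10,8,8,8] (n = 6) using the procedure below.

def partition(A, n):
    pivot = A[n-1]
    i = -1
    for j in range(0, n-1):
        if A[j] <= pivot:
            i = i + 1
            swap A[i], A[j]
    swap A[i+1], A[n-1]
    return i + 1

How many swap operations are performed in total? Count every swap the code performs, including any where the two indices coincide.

pivot=8, i=-1
j=0: 10>8, skip
j=1: 10>8, skip
j=2: 10>8, skip
j=3: 8≤8, i=0, swap(0,3) ⇒ [8,10,10,10,8,8]
j=4: 8≤8, i=1, swap(1,4) ⇒ [8,8,10,10,10,8]
swap(2,5) ⇒ [8,8,8,10,10,10]; return 2

3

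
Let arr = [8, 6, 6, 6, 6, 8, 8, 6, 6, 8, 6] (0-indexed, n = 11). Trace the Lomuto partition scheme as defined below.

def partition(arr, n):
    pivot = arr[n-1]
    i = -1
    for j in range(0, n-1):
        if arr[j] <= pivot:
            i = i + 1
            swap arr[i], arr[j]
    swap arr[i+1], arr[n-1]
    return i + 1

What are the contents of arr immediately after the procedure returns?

[6, 6, 6, 6, 6, 6, 6, 8, 8, 8, 8]

pivot=6, i=-1
j=0: 8>6, skip
j=1: 6≤6, i=0, swap(0,1) ⇒ [6, 8, 6, 6, 6, 8, 8, 6, 6, 8, 6]
j=2: 6≤6, i=1, swap(1,2) ⇒ [6, 6, 8, 6, 6, 8, 8, 6, 6, 8, 6]
j=3: 6≤6, i=2, swap(2,3) ⇒ [6, 6, 6, 8, 6, 8, 8, 6, 6, 8, 6]
j=4: 6≤6, i=3, swap(3,4) ⇒ [6, 6, 6, 6, 8, 8, 8, 6, 6, 8, 6]
j=5: 8>6, skip
j=6: 8>6, skip
j=7: 6≤6, i=4, swap(4,7) ⇒ [6, 6, 6, 6, 6, 8, 8, 8, 6, 8, 6]
j=8: 6≤6, i=5, swap(5,8) ⇒ [6, 6, 6, 6, 6, 6, 8, 8, 8, 8, 6]
j=9: 8>6, skip
swap(6,10) ⇒ [6, 6, 6, 6, 6, 6, 6, 8, 8, 8, 8]; return 6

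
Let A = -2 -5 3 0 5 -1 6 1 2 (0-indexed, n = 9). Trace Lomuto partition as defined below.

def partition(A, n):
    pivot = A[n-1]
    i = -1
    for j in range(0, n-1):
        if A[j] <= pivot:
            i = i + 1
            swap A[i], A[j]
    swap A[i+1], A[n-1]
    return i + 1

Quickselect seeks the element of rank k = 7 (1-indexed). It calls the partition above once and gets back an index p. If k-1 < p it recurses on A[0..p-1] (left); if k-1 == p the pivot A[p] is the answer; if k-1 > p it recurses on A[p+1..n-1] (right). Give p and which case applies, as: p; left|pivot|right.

pivot=2, i=-1
j=0: -2≤2, i=0, swap(0,0) ⇒ -2 -5 3 0 5 -1 6 1 2
j=1: -5≤2, i=1, swap(1,1) ⇒ -2 -5 3 0 5 -1 6 1 2
j=2: 3>2, skip
j=3: 0≤2, i=2, swap(2,3) ⇒ -2 -5 0 3 5 -1 6 1 2
j=4: 5>2, skip
j=5: -1≤2, i=3, swap(3,5) ⇒ -2 -5 0 -1 5 3 6 1 2
j=6: 6>2, skip
j=7: 1≤2, i=4, swap(4,7) ⇒ -2 -5 0 -1 1 3 6 5 2
swap(5,8) ⇒ -2 -5 0 -1 1 2 6 5 3; return 5
p = 5; k-1 = 6 > 5 ⇒ right

5; right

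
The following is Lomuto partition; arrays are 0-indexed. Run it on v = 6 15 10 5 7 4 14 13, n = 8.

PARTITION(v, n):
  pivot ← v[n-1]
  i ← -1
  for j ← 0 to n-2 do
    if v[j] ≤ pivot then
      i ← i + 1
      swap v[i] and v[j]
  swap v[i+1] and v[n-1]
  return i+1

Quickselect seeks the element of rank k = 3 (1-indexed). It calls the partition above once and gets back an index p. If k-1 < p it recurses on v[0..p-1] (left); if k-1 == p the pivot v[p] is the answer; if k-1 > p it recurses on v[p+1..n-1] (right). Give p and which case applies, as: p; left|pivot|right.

pivot=13, i=-1
j=0: 6≤13, i=0, swap(0,0) ⇒ 6 15 10 5 7 4 14 13
j=1: 15>13, skip
j=2: 10≤13, i=1, swap(1,2) ⇒ 6 10 15 5 7 4 14 13
j=3: 5≤13, i=2, swap(2,3) ⇒ 6 10 5 15 7 4 14 13
j=4: 7≤13, i=3, swap(3,4) ⇒ 6 10 5 7 15 4 14 13
j=5: 4≤13, i=4, swap(4,5) ⇒ 6 10 5 7 4 15 14 13
j=6: 14>13, skip
swap(5,7) ⇒ 6 10 5 7 4 13 14 15; return 5
p = 5; k-1 = 2 < 5 ⇒ left

5; left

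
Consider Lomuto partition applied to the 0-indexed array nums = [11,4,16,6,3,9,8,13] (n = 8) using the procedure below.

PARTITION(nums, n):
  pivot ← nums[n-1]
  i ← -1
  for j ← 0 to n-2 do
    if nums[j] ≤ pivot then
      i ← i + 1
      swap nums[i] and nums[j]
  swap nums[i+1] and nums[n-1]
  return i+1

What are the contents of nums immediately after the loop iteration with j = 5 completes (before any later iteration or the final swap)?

pivot = nums[7] = 13; i = -1
j=0: nums[0]=11 ≤ 13 → i=0, swap nums[0],nums[0] (no change) → [11,4,16,6,3,9,8,13]
j=1: nums[1]=4 ≤ 13 → i=1, swap nums[1],nums[1] (no change) → [11,4,16,6,3,9,8,13]
j=2: nums[2]=16 > 13 → no swap
j=3: nums[3]=6 ≤ 13 → i=2, swap nums[2],nums[3] → [11,4,6,16,3,9,8,13]
j=4: nums[4]=3 ≤ 13 → i=3, swap nums[3],nums[4] → [11,4,6,3,16,9,8,13]
j=5: nums[5]=9 ≤ 13 → i=4, swap nums[4],nums[5] → [11,4,6,3,9,16,8,13]
(after j=5) nums = [11,4,6,3,9,16,8,13]

[11,4,6,3,9,16,8,13]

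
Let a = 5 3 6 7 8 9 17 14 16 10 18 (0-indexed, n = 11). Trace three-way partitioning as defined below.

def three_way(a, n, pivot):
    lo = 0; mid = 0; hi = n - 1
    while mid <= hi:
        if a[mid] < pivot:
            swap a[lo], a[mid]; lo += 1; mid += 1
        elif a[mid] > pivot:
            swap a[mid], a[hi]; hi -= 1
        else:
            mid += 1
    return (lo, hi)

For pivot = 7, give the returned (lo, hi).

(3, 3)

pivot = 7; lo=0, mid=0, hi=10
a[mid]=5<7: swap a[0],a[0]; lo=1,mid=1 → 5 3 6 7 8 9 17 14 16 10 18
a[mid]=3<7: swap a[1],a[1]; lo=2,mid=2 → 5 3 6 7 8 9 17 14 16 10 18
a[mid]=6<7: swap a[2],a[2]; lo=3,mid=3 → 5 3 6 7 8 9 17 14 16 10 18
a[mid]=7=7: mid=4
a[mid]=8>7: swap a[4],a[10]; hi=9 → 5 3 6 7 18 9 17 14 16 10 8
a[mid]=18>7: swap a[4],a[9]; hi=8 → 5 3 6 7 10 9 17 14 16 18 8
a[mid]=10>7: swap a[4],a[8]; hi=7 → 5 3 6 7 16 9 17 14 10 18 8
a[mid]=16>7: swap a[4],a[7]; hi=6 → 5 3 6 7 14 9 17 16 10 18 8
a[mid]=14>7: swap a[4],a[6]; hi=5 → 5 3 6 7 17 9 14 16 10 18 8
a[mid]=17>7: swap a[4],a[5]; hi=4 → 5 3 6 7 9 17 14 16 10 18 8
a[mid]=9>7: swap a[4],a[4]; hi=3 → 5 3 6 7 9 17 14 16 10 18 8
end: lo=3, hi=3; a = 5 3 6 7 9 17 14 16 10 18 8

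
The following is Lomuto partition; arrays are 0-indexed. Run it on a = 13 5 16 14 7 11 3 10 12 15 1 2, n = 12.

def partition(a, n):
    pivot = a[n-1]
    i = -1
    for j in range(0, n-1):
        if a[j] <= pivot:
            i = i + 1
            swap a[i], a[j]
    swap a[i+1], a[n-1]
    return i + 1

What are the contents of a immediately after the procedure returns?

1 2 16 14 7 11 3 10 12 15 13 5

pivot = a[11] = 2; i = -1
j=0: a[0]=13 > 2 → no swap
j=1: a[1]=5 > 2 → no swap
j=2: a[2]=16 > 2 → no swap
j=3: a[3]=14 > 2 → no swap
j=4: a[4]=7 > 2 → no swap
j=5: a[5]=11 > 2 → no swap
j=6: a[6]=3 > 2 → no swap
j=7: a[7]=10 > 2 → no swap
j=8: a[8]=12 > 2 → no swap
j=9: a[9]=15 > 2 → no swap
j=10: a[10]=1 ≤ 2 → i=0, swap a[0],a[10] → 1 5 16 14 7 11 3 10 12 15 13 2
final swap a[1],a[11] → 1 2 16 14 7 11 3 10 12 15 13 5; return 1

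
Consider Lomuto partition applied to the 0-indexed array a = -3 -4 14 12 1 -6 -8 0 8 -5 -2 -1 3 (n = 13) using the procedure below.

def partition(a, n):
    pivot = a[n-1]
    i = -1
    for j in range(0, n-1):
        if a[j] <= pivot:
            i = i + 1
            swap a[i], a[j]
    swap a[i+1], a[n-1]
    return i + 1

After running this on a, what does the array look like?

pivot=3, i=-1
j=0: -3≤3, i=0, swap(0,0) ⇒ -3 -4 14 12 1 -6 -8 0 8 -5 -2 -1 3
j=1: -4≤3, i=1, swap(1,1) ⇒ -3 -4 14 12 1 -6 -8 0 8 -5 -2 -1 3
j=2: 14>3, skip
j=3: 12>3, skip
j=4: 1≤3, i=2, swap(2,4) ⇒ -3 -4 1 12 14 -6 -8 0 8 -5 -2 -1 3
j=5: -6≤3, i=3, swap(3,5) ⇒ -3 -4 1 -6 14 12 -8 0 8 -5 -2 -1 3
j=6: -8≤3, i=4, swap(4,6) ⇒ -3 -4 1 -6 -8 12 14 0 8 -5 -2 -1 3
j=7: 0≤3, i=5, swap(5,7) ⇒ -3 -4 1 -6 -8 0 14 12 8 -5 -2 -1 3
j=8: 8>3, skip
j=9: -5≤3, i=6, swap(6,9) ⇒ -3 -4 1 -6 -8 0 -5 12 8 14 -2 -1 3
j=10: -2≤3, i=7, swap(7,10) ⇒ -3 -4 1 -6 -8 0 -5 -2 8 14 12 -1 3
j=11: -1≤3, i=8, swap(8,11) ⇒ -3 -4 1 -6 -8 0 -5 -2 -1 14 12 8 3
swap(9,12) ⇒ -3 -4 1 -6 -8 0 -5 -2 -1 3 12 8 14; return 9

-3 -4 1 -6 -8 0 -5 -2 -1 3 12 8 14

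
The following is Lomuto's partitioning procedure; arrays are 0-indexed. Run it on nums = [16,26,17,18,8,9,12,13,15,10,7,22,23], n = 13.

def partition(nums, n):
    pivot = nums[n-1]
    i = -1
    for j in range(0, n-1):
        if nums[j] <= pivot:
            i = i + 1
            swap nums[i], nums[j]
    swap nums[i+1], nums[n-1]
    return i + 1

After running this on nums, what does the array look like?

pivot=23, i=-1
j=0: 16≤23, i=0, swap(0,0) ⇒ [16,26,17,18,8,9,12,13,15,10,7,22,23]
j=1: 26>23, skip
j=2: 17≤23, i=1, swap(1,2) ⇒ [16,17,26,18,8,9,12,13,15,10,7,22,23]
j=3: 18≤23, i=2, swap(2,3) ⇒ [16,17,18,26,8,9,12,13,15,10,7,22,23]
j=4: 8≤23, i=3, swap(3,4) ⇒ [16,17,18,8,26,9,12,13,15,10,7,22,23]
j=5: 9≤23, i=4, swap(4,5) ⇒ [16,17,18,8,9,26,12,13,15,10,7,22,23]
j=6: 12≤23, i=5, swap(5,6) ⇒ [16,17,18,8,9,12,26,13,15,10,7,22,23]
j=7: 13≤23, i=6, swap(6,7) ⇒ [16,17,18,8,9,12,13,26,15,10,7,22,23]
j=8: 15≤23, i=7, swap(7,8) ⇒ [16,17,18,8,9,12,13,15,26,10,7,22,23]
j=9: 10≤23, i=8, swap(8,9) ⇒ [16,17,18,8,9,12,13,15,10,26,7,22,23]
j=10: 7≤23, i=9, swap(9,10) ⇒ [16,17,18,8,9,12,13,15,10,7,26,22,23]
j=11: 22≤23, i=10, swap(10,11) ⇒ [16,17,18,8,9,12,13,15,10,7,22,26,23]
swap(11,12) ⇒ [16,17,18,8,9,12,13,15,10,7,22,23,26]; return 11

[16,17,18,8,9,12,13,15,10,7,22,23,26]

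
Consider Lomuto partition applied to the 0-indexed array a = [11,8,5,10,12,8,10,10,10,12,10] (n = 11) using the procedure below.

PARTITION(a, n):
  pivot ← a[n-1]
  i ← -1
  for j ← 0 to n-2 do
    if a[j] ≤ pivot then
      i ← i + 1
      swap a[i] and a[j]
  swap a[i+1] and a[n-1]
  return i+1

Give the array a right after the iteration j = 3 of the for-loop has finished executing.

[8,5,10,11,12,8,10,10,10,12,10]

pivot=10, i=-1
j=0: 11>10, skip
j=1: 8≤10, i=0, swap(0,1) ⇒ [8,11,5,10,12,8,10,10,10,12,10]
j=2: 5≤10, i=1, swap(1,2) ⇒ [8,5,11,10,12,8,10,10,10,12,10]
j=3: 10≤10, i=2, swap(2,3) ⇒ [8,5,10,11,12,8,10,10,10,12,10]
(after j=3) a = [8,5,10,11,12,8,10,10,10,12,10]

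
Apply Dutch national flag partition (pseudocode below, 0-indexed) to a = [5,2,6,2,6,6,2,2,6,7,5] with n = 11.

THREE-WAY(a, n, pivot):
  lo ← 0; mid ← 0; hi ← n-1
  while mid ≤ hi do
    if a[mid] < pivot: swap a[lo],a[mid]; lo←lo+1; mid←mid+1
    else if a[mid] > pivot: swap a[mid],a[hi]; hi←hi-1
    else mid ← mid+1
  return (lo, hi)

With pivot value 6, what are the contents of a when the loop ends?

pivot = 6; lo=0, mid=0, hi=10
a[mid]=5<6: swap a[0],a[0]; lo=1,mid=1 → [5,2,6,2,6,6,2,2,6,7,5]
a[mid]=2<6: swap a[1],a[1]; lo=2,mid=2 → [5,2,6,2,6,6,2,2,6,7,5]
a[mid]=6=6: mid=3
a[mid]=2<6: swap a[2],a[3]; lo=3,mid=4 → [5,2,2,6,6,6,2,2,6,7,5]
a[mid]=6=6: mid=5
a[mid]=6=6: mid=6
a[mid]=2<6: swap a[3],a[6]; lo=4,mid=7 → [5,2,2,2,6,6,6,2,6,7,5]
a[mid]=2<6: swap a[4],a[7]; lo=5,mid=8 → [5,2,2,2,2,6,6,6,6,7,5]
a[mid]=6=6: mid=9
a[mid]=7>6: swap a[9],a[10]; hi=9 → [5,2,2,2,2,6,6,6,6,5,7]
a[mid]=5<6: swap a[5],a[9]; lo=6,mid=10 → [5,2,2,2,2,5,6,6,6,6,7]
end: lo=6, hi=9; a = [5,2,2,2,2,5,6,6,6,6,7]

[5,2,2,2,2,5,6,6,6,6,7]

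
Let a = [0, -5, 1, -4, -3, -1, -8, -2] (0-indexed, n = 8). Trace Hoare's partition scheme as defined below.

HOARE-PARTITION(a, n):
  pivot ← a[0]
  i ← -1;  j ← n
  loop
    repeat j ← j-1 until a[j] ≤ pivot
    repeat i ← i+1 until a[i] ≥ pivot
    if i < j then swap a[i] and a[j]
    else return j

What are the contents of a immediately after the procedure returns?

[-2, -5, -8, -4, -3, -1, 1, 0]

pivot = a[0] = 0; i = -1, j = 8
j→7 (a[7]=-2≤0), i→0 (a[0]=0≥0); i<j, swap → [-2, -5, 1, -4, -3, -1, -8, 0]
j→6 (a[6]=-8≤0), i→2 (a[2]=1≥0); i<j, swap → [-2, -5, -8, -4, -3, -1, 1, 0]
j→5, i→6; i≥j, return j=5. a = [-2, -5, -8, -4, -3, -1, 1, 0]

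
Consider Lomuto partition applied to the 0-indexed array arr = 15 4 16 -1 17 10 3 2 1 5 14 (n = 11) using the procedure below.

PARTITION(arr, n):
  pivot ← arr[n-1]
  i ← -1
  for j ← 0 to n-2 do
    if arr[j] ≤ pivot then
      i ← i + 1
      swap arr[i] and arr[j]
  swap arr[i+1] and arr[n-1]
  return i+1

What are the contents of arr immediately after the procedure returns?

4 -1 10 3 2 1 5 14 16 15 17

pivot=14, i=-1
j=0: 15>14, skip
j=1: 4≤14, i=0, swap(0,1) ⇒ 4 15 16 -1 17 10 3 2 1 5 14
j=2: 16>14, skip
j=3: -1≤14, i=1, swap(1,3) ⇒ 4 -1 16 15 17 10 3 2 1 5 14
j=4: 17>14, skip
j=5: 10≤14, i=2, swap(2,5) ⇒ 4 -1 10 15 17 16 3 2 1 5 14
j=6: 3≤14, i=3, swap(3,6) ⇒ 4 -1 10 3 17 16 15 2 1 5 14
j=7: 2≤14, i=4, swap(4,7) ⇒ 4 -1 10 3 2 16 15 17 1 5 14
j=8: 1≤14, i=5, swap(5,8) ⇒ 4 -1 10 3 2 1 15 17 16 5 14
j=9: 5≤14, i=6, swap(6,9) ⇒ 4 -1 10 3 2 1 5 17 16 15 14
swap(7,10) ⇒ 4 -1 10 3 2 1 5 14 16 15 17; return 7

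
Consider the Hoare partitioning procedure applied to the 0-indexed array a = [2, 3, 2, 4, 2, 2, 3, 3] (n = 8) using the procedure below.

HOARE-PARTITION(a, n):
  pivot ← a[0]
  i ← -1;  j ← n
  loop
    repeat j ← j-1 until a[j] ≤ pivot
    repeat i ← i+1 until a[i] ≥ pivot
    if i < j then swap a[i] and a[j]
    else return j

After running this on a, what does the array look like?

pivot = a[0] = 2; i = -1, j = 8
j→5 (a[5]=2≤2), i→0 (a[0]=2≥2); i<j, swap → [2, 3, 2, 4, 2, 2, 3, 3]
j→4 (a[4]=2≤2), i→1 (a[1]=3≥2); i<j, swap → [2, 2, 2, 4, 3, 2, 3, 3]
j→2, i→2; i≥j, return j=2. a = [2, 2, 2, 4, 3, 2, 3, 3]

[2, 2, 2, 4, 3, 2, 3, 3]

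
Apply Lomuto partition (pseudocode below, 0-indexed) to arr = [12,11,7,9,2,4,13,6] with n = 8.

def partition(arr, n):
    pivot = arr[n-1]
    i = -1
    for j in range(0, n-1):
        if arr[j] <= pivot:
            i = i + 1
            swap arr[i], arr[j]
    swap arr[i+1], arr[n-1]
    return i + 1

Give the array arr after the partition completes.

pivot=6, i=-1
j=0: 12>6, skip
j=1: 11>6, skip
j=2: 7>6, skip
j=3: 9>6, skip
j=4: 2≤6, i=0, swap(0,4) ⇒ [2,11,7,9,12,4,13,6]
j=5: 4≤6, i=1, swap(1,5) ⇒ [2,4,7,9,12,11,13,6]
j=6: 13>6, skip
swap(2,7) ⇒ [2,4,6,9,12,11,13,7]; return 2

[2,4,6,9,12,11,13,7]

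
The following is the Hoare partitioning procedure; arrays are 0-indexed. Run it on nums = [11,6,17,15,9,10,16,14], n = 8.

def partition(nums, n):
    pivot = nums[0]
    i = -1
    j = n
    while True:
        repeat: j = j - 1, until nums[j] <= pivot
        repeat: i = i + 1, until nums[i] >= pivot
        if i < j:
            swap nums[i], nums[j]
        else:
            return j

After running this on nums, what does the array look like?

pivot = nums[0] = 11; i = -1, j = 8
j→5 (nums[5]=10≤11), i→0 (nums[0]=11≥11); i<j, swap → [10,6,17,15,9,11,16,14]
j→4 (nums[4]=9≤11), i→2 (nums[2]=17≥11); i<j, swap → [10,6,9,15,17,11,16,14]
j→2, i→3; i≥j, return j=2. nums = [10,6,9,15,17,11,16,14]

[10,6,9,15,17,11,16,14]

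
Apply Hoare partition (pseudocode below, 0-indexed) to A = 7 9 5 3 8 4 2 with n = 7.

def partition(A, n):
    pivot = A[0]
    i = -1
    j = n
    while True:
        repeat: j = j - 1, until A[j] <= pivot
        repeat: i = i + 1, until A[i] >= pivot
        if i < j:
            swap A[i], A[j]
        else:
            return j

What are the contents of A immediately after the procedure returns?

pivot = A[0] = 7; i = -1, j = 7
j→6 (A[6]=2≤7), i→0 (A[0]=7≥7); i<j, swap → 2 9 5 3 8 4 7
j→5 (A[5]=4≤7), i→1 (A[1]=9≥7); i<j, swap → 2 4 5 3 8 9 7
j→3, i→4; i≥j, return j=3. A = 2 4 5 3 8 9 7

2 4 5 3 8 9 7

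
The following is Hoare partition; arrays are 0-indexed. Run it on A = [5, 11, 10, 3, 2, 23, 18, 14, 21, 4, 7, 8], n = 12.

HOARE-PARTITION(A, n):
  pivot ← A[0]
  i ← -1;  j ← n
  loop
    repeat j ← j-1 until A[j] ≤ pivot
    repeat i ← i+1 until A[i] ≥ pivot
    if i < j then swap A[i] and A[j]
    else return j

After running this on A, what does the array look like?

[4, 2, 3, 10, 11, 23, 18, 14, 21, 5, 7, 8]

pivot = A[0] = 5; i = -1, j = 12
j→9 (A[9]=4≤5), i→0 (A[0]=5≥5); i<j, swap → [4, 11, 10, 3, 2, 23, 18, 14, 21, 5, 7, 8]
j→4 (A[4]=2≤5), i→1 (A[1]=11≥5); i<j, swap → [4, 2, 10, 3, 11, 23, 18, 14, 21, 5, 7, 8]
j→3 (A[3]=3≤5), i→2 (A[2]=10≥5); i<j, swap → [4, 2, 3, 10, 11, 23, 18, 14, 21, 5, 7, 8]
j→2, i→3; i≥j, return j=2. A = [4, 2, 3, 10, 11, 23, 18, 14, 21, 5, 7, 8]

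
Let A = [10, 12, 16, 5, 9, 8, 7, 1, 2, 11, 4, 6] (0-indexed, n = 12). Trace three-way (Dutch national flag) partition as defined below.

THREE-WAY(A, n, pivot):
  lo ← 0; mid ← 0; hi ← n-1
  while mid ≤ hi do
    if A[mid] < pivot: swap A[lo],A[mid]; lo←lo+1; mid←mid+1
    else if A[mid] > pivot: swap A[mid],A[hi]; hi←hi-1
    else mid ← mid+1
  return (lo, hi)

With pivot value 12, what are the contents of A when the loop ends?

[10, 6, 5, 9, 8, 7, 1, 2, 11, 4, 12, 16]

pivot = 12; lo=0, mid=0, hi=11
A[mid]=10<12: swap A[0],A[0]; lo=1,mid=1 → [10, 12, 16, 5, 9, 8, 7, 1, 2, 11, 4, 6]
A[mid]=12=12: mid=2
A[mid]=16>12: swap A[2],A[11]; hi=10 → [10, 12, 6, 5, 9, 8, 7, 1, 2, 11, 4, 16]
A[mid]=6<12: swap A[1],A[2]; lo=2,mid=3 → [10, 6, 12, 5, 9, 8, 7, 1, 2, 11, 4, 16]
A[mid]=5<12: swap A[2],A[3]; lo=3,mid=4 → [10, 6, 5, 12, 9, 8, 7, 1, 2, 11, 4, 16]
A[mid]=9<12: swap A[3],A[4]; lo=4,mid=5 → [10, 6, 5, 9, 12, 8, 7, 1, 2, 11, 4, 16]
A[mid]=8<12: swap A[4],A[5]; lo=5,mid=6 → [10, 6, 5, 9, 8, 12, 7, 1, 2, 11, 4, 16]
A[mid]=7<12: swap A[5],A[6]; lo=6,mid=7 → [10, 6, 5, 9, 8, 7, 12, 1, 2, 11, 4, 16]
A[mid]=1<12: swap A[6],A[7]; lo=7,mid=8 → [10, 6, 5, 9, 8, 7, 1, 12, 2, 11, 4, 16]
A[mid]=2<12: swap A[7],A[8]; lo=8,mid=9 → [10, 6, 5, 9, 8, 7, 1, 2, 12, 11, 4, 16]
A[mid]=11<12: swap A[8],A[9]; lo=9,mid=10 → [10, 6, 5, 9, 8, 7, 1, 2, 11, 12, 4, 16]
A[mid]=4<12: swap A[9],A[10]; lo=10,mid=11 → [10, 6, 5, 9, 8, 7, 1, 2, 11, 4, 12, 16]
end: lo=10, hi=10; A = [10, 6, 5, 9, 8, 7, 1, 2, 11, 4, 12, 16]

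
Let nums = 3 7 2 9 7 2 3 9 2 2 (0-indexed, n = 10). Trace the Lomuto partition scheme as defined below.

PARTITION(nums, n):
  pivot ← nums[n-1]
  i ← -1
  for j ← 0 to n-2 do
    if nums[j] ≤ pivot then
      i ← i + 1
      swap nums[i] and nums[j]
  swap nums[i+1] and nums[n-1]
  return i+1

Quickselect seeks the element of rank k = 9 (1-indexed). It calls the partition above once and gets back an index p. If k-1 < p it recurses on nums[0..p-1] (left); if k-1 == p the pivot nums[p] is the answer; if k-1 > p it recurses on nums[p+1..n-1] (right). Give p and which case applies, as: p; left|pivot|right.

pivot=2, i=-1
j=0: 3>2, skip
j=1: 7>2, skip
j=2: 2≤2, i=0, swap(0,2) ⇒ 2 7 3 9 7 2 3 9 2 2
j=3: 9>2, skip
j=4: 7>2, skip
j=5: 2≤2, i=1, swap(1,5) ⇒ 2 2 3 9 7 7 3 9 2 2
j=6: 3>2, skip
j=7: 9>2, skip
j=8: 2≤2, i=2, swap(2,8) ⇒ 2 2 2 9 7 7 3 9 3 2
swap(3,9) ⇒ 2 2 2 2 7 7 3 9 3 9; return 3
p = 3; k-1 = 8 > 3 ⇒ right

3; right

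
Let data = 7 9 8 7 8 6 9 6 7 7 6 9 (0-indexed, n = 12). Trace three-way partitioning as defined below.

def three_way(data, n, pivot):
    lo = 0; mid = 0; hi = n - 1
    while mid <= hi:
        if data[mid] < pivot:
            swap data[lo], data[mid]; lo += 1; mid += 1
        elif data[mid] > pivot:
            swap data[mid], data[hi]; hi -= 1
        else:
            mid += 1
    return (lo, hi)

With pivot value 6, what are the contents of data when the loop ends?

6 6 6 8 7 9 8 7 7 9 9 7

pivot = 6; lo=0, mid=0, hi=11
data[mid]=7>6: swap data[0],data[11]; hi=10 → 9 9 8 7 8 6 9 6 7 7 6 7
data[mid]=9>6: swap data[0],data[10]; hi=9 → 6 9 8 7 8 6 9 6 7 7 9 7
data[mid]=6=6: mid=1
data[mid]=9>6: swap data[1],data[9]; hi=8 → 6 7 8 7 8 6 9 6 7 9 9 7
data[mid]=7>6: swap data[1],data[8]; hi=7 → 6 7 8 7 8 6 9 6 7 9 9 7
data[mid]=7>6: swap data[1],data[7]; hi=6 → 6 6 8 7 8 6 9 7 7 9 9 7
data[mid]=6=6: mid=2
data[mid]=8>6: swap data[2],data[6]; hi=5 → 6 6 9 7 8 6 8 7 7 9 9 7
data[mid]=9>6: swap data[2],data[5]; hi=4 → 6 6 6 7 8 9 8 7 7 9 9 7
data[mid]=6=6: mid=3
data[mid]=7>6: swap data[3],data[4]; hi=3 → 6 6 6 8 7 9 8 7 7 9 9 7
data[mid]=8>6: swap data[3],data[3]; hi=2 → 6 6 6 8 7 9 8 7 7 9 9 7
end: lo=0, hi=2; data = 6 6 6 8 7 9 8 7 7 9 9 7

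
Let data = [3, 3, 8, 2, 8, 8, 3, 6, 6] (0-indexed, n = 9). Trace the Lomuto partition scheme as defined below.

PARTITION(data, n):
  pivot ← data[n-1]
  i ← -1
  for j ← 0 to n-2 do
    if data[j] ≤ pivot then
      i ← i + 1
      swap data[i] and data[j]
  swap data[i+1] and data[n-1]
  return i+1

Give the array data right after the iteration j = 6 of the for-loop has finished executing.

[3, 3, 2, 3, 8, 8, 8, 6, 6]

pivot = data[8] = 6; i = -1
j=0: data[0]=3 ≤ 6 → i=0, swap data[0],data[0] (no change) → [3, 3, 8, 2, 8, 8, 3, 6, 6]
j=1: data[1]=3 ≤ 6 → i=1, swap data[1],data[1] (no change) → [3, 3, 8, 2, 8, 8, 3, 6, 6]
j=2: data[2]=8 > 6 → no swap
j=3: data[3]=2 ≤ 6 → i=2, swap data[2],data[3] → [3, 3, 2, 8, 8, 8, 3, 6, 6]
j=4: data[4]=8 > 6 → no swap
j=5: data[5]=8 > 6 → no swap
j=6: data[6]=3 ≤ 6 → i=3, swap data[3],data[6] → [3, 3, 2, 3, 8, 8, 8, 6, 6]
(after j=6) data = [3, 3, 2, 3, 8, 8, 8, 6, 6]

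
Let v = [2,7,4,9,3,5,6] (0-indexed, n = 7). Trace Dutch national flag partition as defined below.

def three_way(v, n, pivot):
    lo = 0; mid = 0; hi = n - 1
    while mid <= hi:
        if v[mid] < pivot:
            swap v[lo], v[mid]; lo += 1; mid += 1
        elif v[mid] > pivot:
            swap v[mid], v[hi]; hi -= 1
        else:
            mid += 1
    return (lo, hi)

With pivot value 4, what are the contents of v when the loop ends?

[2,3,4,9,5,6,7]

pivot = 4; lo=0, mid=0, hi=6
v[mid]=2<4: swap v[0],v[0]; lo=1,mid=1 → [2,7,4,9,3,5,6]
v[mid]=7>4: swap v[1],v[6]; hi=5 → [2,6,4,9,3,5,7]
v[mid]=6>4: swap v[1],v[5]; hi=4 → [2,5,4,9,3,6,7]
v[mid]=5>4: swap v[1],v[4]; hi=3 → [2,3,4,9,5,6,7]
v[mid]=3<4: swap v[1],v[1]; lo=2,mid=2 → [2,3,4,9,5,6,7]
v[mid]=4=4: mid=3
v[mid]=9>4: swap v[3],v[3]; hi=2 → [2,3,4,9,5,6,7]
end: lo=2, hi=2; v = [2,3,4,9,5,6,7]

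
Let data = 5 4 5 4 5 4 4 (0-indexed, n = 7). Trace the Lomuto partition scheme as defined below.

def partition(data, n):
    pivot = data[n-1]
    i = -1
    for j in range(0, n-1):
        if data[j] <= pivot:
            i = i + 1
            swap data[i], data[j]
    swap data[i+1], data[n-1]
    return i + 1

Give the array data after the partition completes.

4 4 4 4 5 5 5

pivot = data[6] = 4; i = -1
j=0: data[0]=5 > 4 → no swap
j=1: data[1]=4 ≤ 4 → i=0, swap data[0],data[1] → 4 5 5 4 5 4 4
j=2: data[2]=5 > 4 → no swap
j=3: data[3]=4 ≤ 4 → i=1, swap data[1],data[3] → 4 4 5 5 5 4 4
j=4: data[4]=5 > 4 → no swap
j=5: data[5]=4 ≤ 4 → i=2, swap data[2],data[5] → 4 4 4 5 5 5 4
final swap data[3],data[6] → 4 4 4 4 5 5 5; return 3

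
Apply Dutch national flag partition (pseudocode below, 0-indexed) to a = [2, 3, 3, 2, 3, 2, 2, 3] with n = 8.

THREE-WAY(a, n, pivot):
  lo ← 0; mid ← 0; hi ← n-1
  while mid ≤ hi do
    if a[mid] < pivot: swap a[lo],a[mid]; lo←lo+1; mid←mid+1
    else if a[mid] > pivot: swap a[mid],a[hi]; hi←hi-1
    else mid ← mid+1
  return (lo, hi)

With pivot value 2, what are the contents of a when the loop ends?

[2, 2, 2, 2, 3, 3, 3, 3]

lo=0 mid=0 hi=7
2=2: mid=1
3>2: swap(1,7), hi=6 ⇒ [2, 3, 3, 2, 3, 2, 2, 3]
3>2: swap(1,6), hi=5 ⇒ [2, 2, 3, 2, 3, 2, 3, 3]
2=2: mid=2
3>2: swap(2,5), hi=4 ⇒ [2, 2, 2, 2, 3, 3, 3, 3]
2=2: mid=3
2=2: mid=4
3>2: swap(4,4), hi=3 ⇒ [2, 2, 2, 2, 3, 3, 3, 3]
done. lo=0 hi=3; a=[2, 2, 2, 2, 3, 3, 3, 3]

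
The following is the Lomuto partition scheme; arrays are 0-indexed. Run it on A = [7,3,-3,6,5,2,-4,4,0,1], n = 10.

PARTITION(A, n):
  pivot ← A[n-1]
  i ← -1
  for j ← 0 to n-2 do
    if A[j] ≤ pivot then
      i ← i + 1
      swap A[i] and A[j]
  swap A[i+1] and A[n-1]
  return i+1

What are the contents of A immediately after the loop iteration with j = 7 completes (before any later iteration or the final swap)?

[-3,-4,7,6,5,2,3,4,0,1]

pivot = A[9] = 1; i = -1
j=0: A[0]=7 > 1 → no swap
j=1: A[1]=3 > 1 → no swap
j=2: A[2]=-3 ≤ 1 → i=0, swap A[0],A[2] → [-3,3,7,6,5,2,-4,4,0,1]
j=3: A[3]=6 > 1 → no swap
j=4: A[4]=5 > 1 → no swap
j=5: A[5]=2 > 1 → no swap
j=6: A[6]=-4 ≤ 1 → i=1, swap A[1],A[6] → [-3,-4,7,6,5,2,3,4,0,1]
j=7: A[7]=4 > 1 → no swap
(after j=7) A = [-3,-4,7,6,5,2,3,4,0,1]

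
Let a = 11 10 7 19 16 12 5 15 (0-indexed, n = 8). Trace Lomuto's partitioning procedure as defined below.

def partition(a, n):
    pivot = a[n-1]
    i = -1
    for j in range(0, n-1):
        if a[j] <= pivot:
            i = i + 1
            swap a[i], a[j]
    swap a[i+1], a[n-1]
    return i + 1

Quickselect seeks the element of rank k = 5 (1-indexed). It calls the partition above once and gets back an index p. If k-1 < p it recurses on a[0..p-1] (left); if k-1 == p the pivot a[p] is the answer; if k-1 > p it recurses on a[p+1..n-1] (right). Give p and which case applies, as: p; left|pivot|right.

5; left

pivot = a[7] = 15; i = -1
j=0: a[0]=11 ≤ 15 → i=0, swap a[0],a[0] (no change) → 11 10 7 19 16 12 5 15
j=1: a[1]=10 ≤ 15 → i=1, swap a[1],a[1] (no change) → 11 10 7 19 16 12 5 15
j=2: a[2]=7 ≤ 15 → i=2, swap a[2],a[2] (no change) → 11 10 7 19 16 12 5 15
j=3: a[3]=19 > 15 → no swap
j=4: a[4]=16 > 15 → no swap
j=5: a[5]=12 ≤ 15 → i=3, swap a[3],a[5] → 11 10 7 12 16 19 5 15
j=6: a[6]=5 ≤ 15 → i=4, swap a[4],a[6] → 11 10 7 12 5 19 16 15
final swap a[5],a[7] → 11 10 7 12 5 15 16 19; return 5
p = 5; k-1 = 4 < 5 ⇒ left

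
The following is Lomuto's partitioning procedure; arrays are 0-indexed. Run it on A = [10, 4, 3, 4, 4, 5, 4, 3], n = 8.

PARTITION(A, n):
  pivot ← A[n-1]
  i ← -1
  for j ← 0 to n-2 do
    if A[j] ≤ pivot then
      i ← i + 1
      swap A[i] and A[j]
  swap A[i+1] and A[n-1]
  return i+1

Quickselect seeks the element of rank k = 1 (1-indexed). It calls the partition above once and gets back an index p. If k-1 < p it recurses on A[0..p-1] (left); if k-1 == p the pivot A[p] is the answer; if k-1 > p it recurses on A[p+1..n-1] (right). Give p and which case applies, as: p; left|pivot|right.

pivot=3, i=-1
j=0: 10>3, skip
j=1: 4>3, skip
j=2: 3≤3, i=0, swap(0,2) ⇒ [3, 4, 10, 4, 4, 5, 4, 3]
j=3: 4>3, skip
j=4: 4>3, skip
j=5: 5>3, skip
j=6: 4>3, skip
swap(1,7) ⇒ [3, 3, 10, 4, 4, 5, 4, 4]; return 1
p = 1; k-1 = 0 < 1 ⇒ left

1; left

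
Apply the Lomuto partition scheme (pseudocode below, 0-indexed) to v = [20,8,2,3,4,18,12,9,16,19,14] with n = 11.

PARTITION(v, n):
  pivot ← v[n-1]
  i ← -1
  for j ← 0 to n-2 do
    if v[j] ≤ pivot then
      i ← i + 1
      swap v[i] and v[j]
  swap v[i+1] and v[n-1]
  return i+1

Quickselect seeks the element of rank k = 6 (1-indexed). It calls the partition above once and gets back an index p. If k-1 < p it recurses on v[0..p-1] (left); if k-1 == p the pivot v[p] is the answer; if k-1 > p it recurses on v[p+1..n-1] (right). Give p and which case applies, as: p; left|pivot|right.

pivot = v[10] = 14; i = -1
j=0: v[0]=20 > 14 → no swap
j=1: v[1]=8 ≤ 14 → i=0, swap v[0],v[1] → [8,20,2,3,4,18,12,9,16,19,14]
j=2: v[2]=2 ≤ 14 → i=1, swap v[1],v[2] → [8,2,20,3,4,18,12,9,16,19,14]
j=3: v[3]=3 ≤ 14 → i=2, swap v[2],v[3] → [8,2,3,20,4,18,12,9,16,19,14]
j=4: v[4]=4 ≤ 14 → i=3, swap v[3],v[4] → [8,2,3,4,20,18,12,9,16,19,14]
j=5: v[5]=18 > 14 → no swap
j=6: v[6]=12 ≤ 14 → i=4, swap v[4],v[6] → [8,2,3,4,12,18,20,9,16,19,14]
j=7: v[7]=9 ≤ 14 → i=5, swap v[5],v[7] → [8,2,3,4,12,9,20,18,16,19,14]
j=8: v[8]=16 > 14 → no swap
j=9: v[9]=19 > 14 → no swap
final swap v[6],v[10] → [8,2,3,4,12,9,14,18,16,19,20]; return 6
p = 6; k-1 = 5 < 6 ⇒ left

6; left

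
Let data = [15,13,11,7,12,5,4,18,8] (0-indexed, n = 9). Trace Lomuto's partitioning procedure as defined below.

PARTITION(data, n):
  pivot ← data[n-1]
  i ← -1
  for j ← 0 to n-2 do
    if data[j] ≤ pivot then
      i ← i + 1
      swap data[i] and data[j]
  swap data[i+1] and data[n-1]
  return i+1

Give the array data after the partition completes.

[7,5,4,8,12,13,11,18,15]

pivot=8, i=-1
j=0: 15>8, skip
j=1: 13>8, skip
j=2: 11>8, skip
j=3: 7≤8, i=0, swap(0,3) ⇒ [7,13,11,15,12,5,4,18,8]
j=4: 12>8, skip
j=5: 5≤8, i=1, swap(1,5) ⇒ [7,5,11,15,12,13,4,18,8]
j=6: 4≤8, i=2, swap(2,6) ⇒ [7,5,4,15,12,13,11,18,8]
j=7: 18>8, skip
swap(3,8) ⇒ [7,5,4,8,12,13,11,18,15]; return 3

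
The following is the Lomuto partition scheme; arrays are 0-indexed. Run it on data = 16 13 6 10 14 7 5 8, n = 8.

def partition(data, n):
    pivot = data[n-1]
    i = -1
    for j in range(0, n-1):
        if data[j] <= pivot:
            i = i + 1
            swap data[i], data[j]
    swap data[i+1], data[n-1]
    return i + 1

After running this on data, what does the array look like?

pivot=8, i=-1
j=0: 16>8, skip
j=1: 13>8, skip
j=2: 6≤8, i=0, swap(0,2) ⇒ 6 13 16 10 14 7 5 8
j=3: 10>8, skip
j=4: 14>8, skip
j=5: 7≤8, i=1, swap(1,5) ⇒ 6 7 16 10 14 13 5 8
j=6: 5≤8, i=2, swap(2,6) ⇒ 6 7 5 10 14 13 16 8
swap(3,7) ⇒ 6 7 5 8 14 13 16 10; return 3

6 7 5 8 14 13 16 10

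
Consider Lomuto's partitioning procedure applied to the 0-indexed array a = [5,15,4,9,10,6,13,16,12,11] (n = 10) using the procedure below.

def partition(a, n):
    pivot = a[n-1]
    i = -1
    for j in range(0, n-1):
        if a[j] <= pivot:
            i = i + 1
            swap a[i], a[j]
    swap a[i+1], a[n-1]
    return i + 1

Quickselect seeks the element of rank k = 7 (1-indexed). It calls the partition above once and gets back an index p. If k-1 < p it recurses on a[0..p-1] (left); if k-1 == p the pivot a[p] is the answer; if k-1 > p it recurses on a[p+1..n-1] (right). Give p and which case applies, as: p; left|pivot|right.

pivot=11, i=-1
j=0: 5≤11, i=0, swap(0,0) ⇒ [5,15,4,9,10,6,13,16,12,11]
j=1: 15>11, skip
j=2: 4≤11, i=1, swap(1,2) ⇒ [5,4,15,9,10,6,13,16,12,11]
j=3: 9≤11, i=2, swap(2,3) ⇒ [5,4,9,15,10,6,13,16,12,11]
j=4: 10≤11, i=3, swap(3,4) ⇒ [5,4,9,10,15,6,13,16,12,11]
j=5: 6≤11, i=4, swap(4,5) ⇒ [5,4,9,10,6,15,13,16,12,11]
j=6: 13>11, skip
j=7: 16>11, skip
j=8: 12>11, skip
swap(5,9) ⇒ [5,4,9,10,6,11,13,16,12,15]; return 5
p = 5; k-1 = 6 > 5 ⇒ right

5; right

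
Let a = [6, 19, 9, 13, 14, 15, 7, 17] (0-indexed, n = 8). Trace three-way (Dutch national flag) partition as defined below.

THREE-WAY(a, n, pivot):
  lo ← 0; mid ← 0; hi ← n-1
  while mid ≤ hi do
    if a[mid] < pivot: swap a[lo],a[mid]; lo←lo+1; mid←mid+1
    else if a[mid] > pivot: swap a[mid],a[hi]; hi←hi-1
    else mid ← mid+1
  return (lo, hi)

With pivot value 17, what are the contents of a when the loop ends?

pivot = 17; lo=0, mid=0, hi=7
a[mid]=6<17: swap a[0],a[0]; lo=1,mid=1 → [6, 19, 9, 13, 14, 15, 7, 17]
a[mid]=19>17: swap a[1],a[7]; hi=6 → [6, 17, 9, 13, 14, 15, 7, 19]
a[mid]=17=17: mid=2
a[mid]=9<17: swap a[1],a[2]; lo=2,mid=3 → [6, 9, 17, 13, 14, 15, 7, 19]
a[mid]=13<17: swap a[2],a[3]; lo=3,mid=4 → [6, 9, 13, 17, 14, 15, 7, 19]
a[mid]=14<17: swap a[3],a[4]; lo=4,mid=5 → [6, 9, 13, 14, 17, 15, 7, 19]
a[mid]=15<17: swap a[4],a[5]; lo=5,mid=6 → [6, 9, 13, 14, 15, 17, 7, 19]
a[mid]=7<17: swap a[5],a[6]; lo=6,mid=7 → [6, 9, 13, 14, 15, 7, 17, 19]
end: lo=6, hi=6; a = [6, 9, 13, 14, 15, 7, 17, 19]

[6, 9, 13, 14, 15, 7, 17, 19]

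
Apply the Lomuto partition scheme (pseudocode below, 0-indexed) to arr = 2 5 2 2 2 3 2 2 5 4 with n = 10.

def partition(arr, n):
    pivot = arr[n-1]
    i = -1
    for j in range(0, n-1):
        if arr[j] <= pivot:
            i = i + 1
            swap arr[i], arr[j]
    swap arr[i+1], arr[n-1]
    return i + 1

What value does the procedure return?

7

pivot=4, i=-1
j=0: 2≤4, i=0, swap(0,0) ⇒ 2 5 2 2 2 3 2 2 5 4
j=1: 5>4, skip
j=2: 2≤4, i=1, swap(1,2) ⇒ 2 2 5 2 2 3 2 2 5 4
j=3: 2≤4, i=2, swap(2,3) ⇒ 2 2 2 5 2 3 2 2 5 4
j=4: 2≤4, i=3, swap(3,4) ⇒ 2 2 2 2 5 3 2 2 5 4
j=5: 3≤4, i=4, swap(4,5) ⇒ 2 2 2 2 3 5 2 2 5 4
j=6: 2≤4, i=5, swap(5,6) ⇒ 2 2 2 2 3 2 5 2 5 4
j=7: 2≤4, i=6, swap(6,7) ⇒ 2 2 2 2 3 2 2 5 5 4
j=8: 5>4, skip
swap(7,9) ⇒ 2 2 2 2 3 2 2 4 5 5; return 7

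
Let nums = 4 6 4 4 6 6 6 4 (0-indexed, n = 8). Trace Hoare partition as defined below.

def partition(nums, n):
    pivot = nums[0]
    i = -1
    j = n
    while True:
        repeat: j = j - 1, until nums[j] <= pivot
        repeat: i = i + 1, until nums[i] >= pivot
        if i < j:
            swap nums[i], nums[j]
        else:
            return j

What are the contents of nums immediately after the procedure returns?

4 4 4 6 6 6 6 4

pivot = nums[0] = 4; i = -1, j = 8
j→7 (nums[7]=4≤4), i→0 (nums[0]=4≥4); i<j, swap → 4 6 4 4 6 6 6 4
j→3 (nums[3]=4≤4), i→1 (nums[1]=6≥4); i<j, swap → 4 4 4 6 6 6 6 4
j→2, i→2; i≥j, return j=2. nums = 4 4 4 6 6 6 6 4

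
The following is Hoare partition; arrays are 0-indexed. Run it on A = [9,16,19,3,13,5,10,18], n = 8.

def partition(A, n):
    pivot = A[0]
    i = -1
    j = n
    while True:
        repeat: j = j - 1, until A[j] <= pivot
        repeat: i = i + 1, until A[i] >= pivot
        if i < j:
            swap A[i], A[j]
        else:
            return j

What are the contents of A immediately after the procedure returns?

[5,3,19,16,13,9,10,18]

pivot=9
j stops at 5 (5), i stops at 0 (9); swap ⇒ [5,16,19,3,13,9,10,18]
j stops at 3 (3), i stops at 1 (16); swap ⇒ [5,3,19,16,13,9,10,18]
j stops at 1, i stops at 2; i≥j ⇒ return 1. A=[5,3,19,16,13,9,10,18]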